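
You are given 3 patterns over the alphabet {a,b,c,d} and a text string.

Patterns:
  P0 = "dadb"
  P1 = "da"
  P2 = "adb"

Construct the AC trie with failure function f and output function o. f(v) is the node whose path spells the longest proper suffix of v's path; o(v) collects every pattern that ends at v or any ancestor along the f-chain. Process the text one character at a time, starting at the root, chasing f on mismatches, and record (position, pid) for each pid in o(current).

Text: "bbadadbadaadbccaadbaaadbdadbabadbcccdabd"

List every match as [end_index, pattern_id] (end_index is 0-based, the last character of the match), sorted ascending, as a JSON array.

Build:
Trie (insert patterns):
  n0 'ε': a→5 d→1
  n1 'd': a→2
  n2 'da': d→3  [P1 ends]
  n3 'dad': b→4
  n4 'dadb': ·  [P0 ends]
  n5 'a': d→6
  n6 'ad': b→7
  n7 'adb': ·  [P2 ends]

BFS fail/out derivation:
  fail(1) 'd': from fail(0)=0 chase 'd': 0 ⇒ 0;  out=∅∪out(0)=∅
  fail(5) 'a': from fail(0)=0 chase 'a': 0 ⇒ 0;  out=∅∪out(0)=∅
  fail(2) 'da': from fail(1)=0 chase 'a': 0 ⇒ 5;  out={1}∪out(5)={1}
  fail(6) 'ad': from fail(5)=0 chase 'd': 0 ⇒ 1;  out=∅∪out(1)=∅
  fail(3) 'dad': from fail(2)=5 chase 'd': 5 ⇒ 6;  out=∅∪out(6)=∅
  fail(7) 'adb': from fail(6)=1 chase 'b': 1→0 ⇒ 0;  out={2}∪out(0)={2}
  fail(4) 'dadb': from fail(3)=6 chase 'b': 6 ⇒ 7;  out={0}∪out(7)={0,2}

Run:
pos 0 'b': at 0
pos 1 'b': at 0
pos 2 'a': at 5
pos 3 'd': at 6
pos 4 'a': at 2 (fail-walked)  emit P1@[3:4]
pos 5 'd': at 3
pos 6 'b': at 4  emit P0@[3:6],P2@[4:6]
pos 7 'a': at 5 (fail-walked)
pos 8 'd': at 6
pos 9 'a': at 2 (fail-walked)  emit P1@[8:9]
pos 10 'a': at 5 (fail-walked)
pos 11 'd': at 6
pos 12 'b': at 7  emit P2@[10:12]
pos 13 'c': at 0 (fail-walked)
pos 14 'c': at 0
pos 15 'a': at 5
pos 16 'a': at 5 (fail-walked)
pos 17 'd': at 6
pos 18 'b': at 7  emit P2@[16:18]
pos 19 'a': at 5 (fail-walked)
pos 20 'a': at 5 (fail-walked)
pos 21 'a': at 5 (fail-walked)
pos 22 'd': at 6
pos 23 'b': at 7  emit P2@[21:23]
pos 24 'd': at 1 (fail-walked)
pos 25 'a': at 2  emit P1@[24:25]
pos 26 'd': at 3
pos 27 'b': at 4  emit P0@[24:27],P2@[25:27]
pos 28 'a': at 5 (fail-walked)
pos 29 'b': at 0 (fail-walked)
pos 30 'a': at 5
pos 31 'd': at 6
pos 32 'b': at 7  emit P2@[30:32]
pos 33 'c': at 0 (fail-walked)
pos 34 'c': at 0
pos 35 'c': at 0
pos 36 'd': at 1
pos 37 'a': at 2  emit P1@[36:37]
pos 38 'b': at 0 (fail-walked)
pos 39 'd': at 1

All matches (sorted): [[4,1],[6,0],[6,2],[9,1],[12,2],[18,2],[23,2],[25,1],[27,0],[27,2],[32,2],[37,1]]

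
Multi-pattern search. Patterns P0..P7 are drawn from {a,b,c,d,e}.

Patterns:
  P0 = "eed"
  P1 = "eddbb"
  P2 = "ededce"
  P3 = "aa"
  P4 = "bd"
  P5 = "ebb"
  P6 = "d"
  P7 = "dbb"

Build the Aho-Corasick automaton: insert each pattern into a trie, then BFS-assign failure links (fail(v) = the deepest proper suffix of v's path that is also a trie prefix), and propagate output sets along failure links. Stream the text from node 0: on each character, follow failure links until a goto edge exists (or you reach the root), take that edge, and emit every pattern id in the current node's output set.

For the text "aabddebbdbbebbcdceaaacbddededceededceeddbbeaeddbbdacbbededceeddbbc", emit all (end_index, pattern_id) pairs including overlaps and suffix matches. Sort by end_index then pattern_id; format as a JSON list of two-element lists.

Construct AC machine:
Trie (insert patterns):
  n0 'ε': a→12 b→14 d→18 e→1
  n1 'e': b→16 d→4 e→2
  n2 'ee': d→3
  n3 'eed': ·  ←P0
  n4 'ed': d→5 e→8
  n5 'edd': b→6
  n6 'eddb': b→7
  n7 'eddbb': ·  ←P1
  n8 'ede': d→9
  n9 'eded': c→10
  n10 'ededc': e→11
  n11 'ededce': ·  ←P2
  n12 'a': a→13
  n13 'aa': ·  ←P3
  n14 'b': d→15
  n15 'bd': ·  ←P4
  n16 'eb': b→17
  n17 'ebb': ·  ←P5
  n18 'd': b→19  ←P6
  n19 'db': b→20
  n20 'dbb': ·  ←P7

Failure links (BFS by depth):
  n1('e'): parent n0 fail=0; on 'e' 0 → fail=0;  out ∅∪∅=∅
  n12('a'): parent n0 fail=0; on 'a' 0 → fail=0;  out ∅∪∅=∅
  n14('b'): parent n0 fail=0; on 'b' 0 → fail=0;  out ∅∪∅=∅
  n18('d'): parent n0 fail=0; on 'd' 0 → fail=0;  out {6}∪∅={6}
  n2('ee'): parent n1 fail=0; on 'e' 0 → fail=1;  out ∅∪∅=∅
  n4('ed'): parent n1 fail=0; on 'd' 0 → fail=18;  out ∅∪{6}={6}
  n13('aa'): parent n12 fail=0; on 'a' 0 → fail=12;  out {3}∪∅={3}
  n15('bd'): parent n14 fail=0; on 'd' 0 → fail=18;  out {4}∪{6}={4,6}
  n16('eb'): parent n1 fail=0; on 'b' 0 → fail=14;  out ∅∪∅=∅
  n19('db'): parent n18 fail=0; on 'b' 0 → fail=14;  out ∅∪∅=∅
  n3('eed'): parent n2 fail=1; on 'd' 1 → fail=4;  out {0}∪{6}={0,6}
  n5('edd'): parent n4 fail=18; on 'd' 18→0 → fail=18;  out ∅∪{6}={6}
  n8('ede'): parent n4 fail=18; on 'e' 18→0 → fail=1;  out ∅∪∅=∅
  n17('ebb'): parent n16 fail=14; on 'b' 14→0 → fail=14;  out {5}∪∅={5}
  n20('dbb'): parent n19 fail=14; on 'b' 14→0 → fail=14;  out {7}∪∅={7}
  n6('eddb'): parent n5 fail=18; on 'b' 18 → fail=19;  out ∅∪∅=∅
  n9('eded'): parent n8 fail=1; on 'd' 1 → fail=4;  out ∅∪{6}={6}
  n7('eddbb'): parent n6 fail=19; on 'b' 19 → fail=20;  out {1}∪{7}={1,7}
  n10('ededc'): parent n9 fail=4; on 'c' 4→18→0 → fail=0;  out ∅∪∅=∅
  n11('ededce'): parent n10 fail=0; on 'e' 0 → fail=1;  out {2}∪∅={2}

Scan:
pos 0 'a': at 12
pos 1 'a': at 13  emit P3@[0:1]
pos 2 'b': at 14 ·f
pos 3 'd': at 15  emit P4@[2:3],P6@[3:3]
pos 4 'd': at 18 ·f  emit P6@[4:4]
pos 5 'e': at 1 ·f
pos 6 'b': at 16
pos 7 'b': at 17  emit P5@[5:7]
pos 8 'd': at 15 ·f  emit P4@[7:8],P6@[8:8]
pos 9 'b': at 19 ·f
pos 10 'b': at 20  emit P7@[8:10]
pos 11 'e': at 1 ·f
pos 12 'b': at 16
pos 13 'b': at 17  emit P5@[11:13]
pos 14 'c': at 0 ·f
pos 15 'd': at 18  emit P6@[15:15]
pos 16 'c': at 0 ·f
pos 17 'e': at 1
pos 18 'a': at 12 ·f
pos 19 'a': at 13  emit P3@[18:19]
pos 20 'a': at 13 ·f  emit P3@[19:20]
pos 21 'c': at 0 ·f
pos 22 'b': at 14
pos 23 'd': at 15  emit P4@[22:23],P6@[23:23]
pos 24 'd': at 18 ·f  emit P6@[24:24]
pos 25 'e': at 1 ·f
pos 26 'd': at 4  emit P6@[26:26]
pos 27 'e': at 8
pos 28 'd': at 9  emit P6@[28:28]
pos 29 'c': at 10
pos 30 'e': at 11  emit P2@[25:30]
pos 31 'e': at 2 ·f
pos 32 'd': at 3  emit P0@[30:32],P6@[32:32]
pos 33 'e': at 8 ·f
pos 34 'd': at 9  emit P6@[34:34]
pos 35 'c': at 10
pos 36 'e': at 11  emit P2@[31:36]
pos 37 'e': at 2 ·f
pos 38 'd': at 3  emit P0@[36:38],P6@[38:38]
pos 39 'd': at 5 ·f  emit P6@[39:39]
pos 40 'b': at 6
pos 41 'b': at 7  emit P1@[37:41],P7@[39:41]
pos 42 'e': at 1 ·f
pos 43 'a': at 12 ·f
pos 44 'e': at 1 ·f
pos 45 'd': at 4  emit P6@[45:45]
pos 46 'd': at 5  emit P6@[46:46]
pos 47 'b': at 6
pos 48 'b': at 7  emit P1@[44:48],P7@[46:48]
pos 49 'd': at 15 ·f  emit P4@[48:49],P6@[49:49]
pos 50 'a': at 12 ·f
pos 51 'c': at 0 ·f
pos 52 'b': at 14
pos 53 'b': at 14 ·f
pos 54 'e': at 1 ·f
pos 55 'd': at 4  emit P6@[55:55]
pos 56 'e': at 8
pos 57 'd': at 9  emit P6@[57:57]
pos 58 'c': at 10
pos 59 'e': at 11  emit P2@[54:59]
pos 60 'e': at 2 ·f
pos 61 'd': at 3  emit P0@[59:61],P6@[61:61]
pos 62 'd': at 5 ·f  emit P6@[62:62]
pos 63 'b': at 6
pos 64 'b': at 7  emit P1@[60:64],P7@[62:64]
pos 65 'c': at 0 ·f

Matches: [[1,3],[3,4],[3,6],[4,6],[7,5],[8,4],[8,6],[10,7],[13,5],[15,6],[19,3],[20,3],[23,4],[23,6],[24,6],[26,6],[28,6],[30,2],[32,0],[32,6],[34,6],[36,2],[38,0],[38,6],[39,6],[41,1],[41,7],[45,6],[46,6],[48,1],[48,7],[49,4],[49,6],[55,6],[57,6],[59,2],[61,0],[61,6],[62,6],[64,1],[64,7]]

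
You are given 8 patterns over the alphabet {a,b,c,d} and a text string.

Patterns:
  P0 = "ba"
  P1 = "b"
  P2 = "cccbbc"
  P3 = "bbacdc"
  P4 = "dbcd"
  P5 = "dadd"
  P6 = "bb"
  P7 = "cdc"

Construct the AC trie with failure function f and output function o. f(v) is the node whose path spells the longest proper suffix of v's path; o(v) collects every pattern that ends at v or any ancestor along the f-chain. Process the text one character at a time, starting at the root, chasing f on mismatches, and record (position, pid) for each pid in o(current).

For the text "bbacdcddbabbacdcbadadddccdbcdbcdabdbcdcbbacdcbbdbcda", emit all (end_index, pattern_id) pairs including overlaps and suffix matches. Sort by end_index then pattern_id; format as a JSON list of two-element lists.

Build automaton:
Trie (insert patterns):
  0='ε' goto b→1 c→3 d→14
  1='b' goto a→2 b→9  [P1 ends]
  2='ba' goto ·  [P0 ends]
  3='c' goto c→4 d→21
  4='cc' goto c→5
  5='ccc' goto b→6
  6='cccb' goto b→7
  7='cccbb' goto c→8
  8='cccbbc' goto ·  [P2 ends]
  9='bb' goto a→10  [P6 ends]
  10='bba' goto c→11
  11='bbac' goto d→12
  12='bbacd' goto c→13
  13='bbacdc' goto ·  [P3 ends]
  14='d' goto a→18 b→15
  15='db' goto c→16
  16='dbc' goto d→17
  17='dbcd' goto ·  [P4 ends]
  18='da' goto d→19
  19='dad' goto d→20
  20='dadd' goto ·  [P5 ends]
  21='cd' goto c→22
  22='cdc' goto ·  [P7 ends]

Failure links (BFS by depth):
  n1('b'): parent n0 fail=0; on 'b' 0 → fail=0;  out {1}∪∅={1}
  n3('c'): parent n0 fail=0; on 'c' 0 → fail=0;  out ∅∪∅=∅
  n14('d'): parent n0 fail=0; on 'd' 0 → fail=0;  out ∅∪∅=∅
  n2('ba'): parent n1 fail=0; on 'a' 0 → fail=0;  out {0}∪∅={0}
  n4('cc'): parent n3 fail=0; on 'c' 0 → fail=3;  out ∅∪∅=∅
  n9('bb'): parent n1 fail=0; on 'b' 0 → fail=1;  out {6}∪{1}={1,6}
  n15('db'): parent n14 fail=0; on 'b' 0 → fail=1;  out ∅∪{1}={1}
  n18('da'): parent n14 fail=0; on 'a' 0 → fail=0;  out ∅∪∅=∅
  n21('cd'): parent n3 fail=0; on 'd' 0 → fail=14;  out ∅∪∅=∅
  n5('ccc'): parent n4 fail=3; on 'c' 3 → fail=4;  out ∅∪∅=∅
  n10('bba'): parent n9 fail=1; on 'a' 1 → fail=2;  out ∅∪{0}={0}
  n16('dbc'): parent n15 fail=1; on 'c' 1→0 → fail=3;  out ∅∪∅=∅
  n19('dad'): parent n18 fail=0; on 'd' 0 → fail=14;  out ∅∪∅=∅
  n22('cdc'): parent n21 fail=14; on 'c' 14→0 → fail=3;  out {7}∪∅={7}
  n6('cccb'): parent n5 fail=4; on 'b' 4→3→0 → fail=1;  out ∅∪{1}={1}
  n11('bbac'): parent n10 fail=2; on 'c' 2→0 → fail=3;  out ∅∪∅=∅
  n17('dbcd'): parent n16 fail=3; on 'd' 3 → fail=21;  out {4}∪∅={4}
  n20('dadd'): parent n19 fail=14; on 'd' 14→0 → fail=14;  out {5}∪∅={5}
  n7('cccbb'): parent n6 fail=1; on 'b' 1 → fail=9;  out ∅∪{1,6}={1,6}
  n12('bbacd'): parent n11 fail=3; on 'd' 3 → fail=21;  out ∅∪∅=∅
  n8('cccbbc'): parent n7 fail=9; on 'c' 9→1→0 → fail=3;  out {2}∪∅={2}
  n13('bbacdc'): parent n12 fail=21; on 'c' 21 → fail=22;  out {3}∪{7}={3,7}

Run:
i=0 'b': node 0→1  emit P1@[0:0]
i=1 'b': node 1→9  emit P1@[1:1],P6@[0:1]
i=2 'a': node 9→10  emit P0@[1:2]
i=3 'c': node 10→11
i=4 'd': node 11→12
i=5 'c': node 12→13  emit P3@[0:5],P7@[3:5]
i=6 'd': node 13→21 ·f
i=7 'd': node 21→14 ·f
i=8 'b': node 14→15  emit P1@[8:8]
i=9 'a': node 15→2 ·f  emit P0@[8:9]
i=10 'b': node 2→1 ·f  emit P1@[10:10]
i=11 'b': node 1→9  emit P1@[11:11],P6@[10:11]
i=12 'a': node 9→10  emit P0@[11:12]
i=13 'c': node 10→11
i=14 'd': node 11→12
i=15 'c': node 12→13  emit P3@[10:15],P7@[13:15]
i=16 'b': node 13→1 ·f  emit P1@[16:16]
i=17 'a': node 1→2  emit P0@[16:17]
i=18 'd': node 2→14 ·f
i=19 'a': node 14→18
i=20 'd': node 18→19
i=21 'd': node 19→20  emit P5@[18:21]
i=22 'd': node 20→14 ·f
i=23 'c': node 14→3 ·f
i=24 'c': node 3→4
i=25 'd': node 4→21 ·f
i=26 'b': node 21→15 ·f  emit P1@[26:26]
i=27 'c': node 15→16
i=28 'd': node 16→17  emit P4@[25:28]
i=29 'b': node 17→15 ·f  emit P1@[29:29]
i=30 'c': node 15→16
i=31 'd': node 16→17  emit P4@[28:31]
i=32 'a': node 17→18 ·f
i=33 'b': node 18→1 ·f  emit P1@[33:33]
i=34 'd': node 1→14 ·f
i=35 'b': node 14→15  emit P1@[35:35]
i=36 'c': node 15→16
i=37 'd': node 16→17  emit P4@[34:37]
i=38 'c': node 17→22 ·f  emit P7@[36:38]
i=39 'b': node 22→1 ·f  emit P1@[39:39]
i=40 'b': node 1→9  emit P1@[40:40],P6@[39:40]
i=41 'a': node 9→10  emit P0@[40:41]
i=42 'c': node 10→11
i=43 'd': node 11→12
i=44 'c': node 12→13  emit P3@[39:44],P7@[42:44]
i=45 'b': node 13→1 ·f  emit P1@[45:45]
i=46 'b': node 1→9  emit P1@[46:46],P6@[45:46]
i=47 'd': node 9→14 ·f
i=48 'b': node 14→15  emit P1@[48:48]
i=49 'c': node 15→16
i=50 'd': node 16→17  emit P4@[47:50]
i=51 'a': node 17→18 ·f

Result: [[0,1],[1,1],[1,6],[2,0],[5,3],[5,7],[8,1],[9,0],[10,1],[11,1],[11,6],[12,0],[15,3],[15,7],[16,1],[17,0],[21,5],[26,1],[28,4],[29,1],[31,4],[33,1],[35,1],[37,4],[38,7],[39,1],[40,1],[40,6],[41,0],[44,3],[44,7],[45,1],[46,1],[46,6],[48,1],[50,4]]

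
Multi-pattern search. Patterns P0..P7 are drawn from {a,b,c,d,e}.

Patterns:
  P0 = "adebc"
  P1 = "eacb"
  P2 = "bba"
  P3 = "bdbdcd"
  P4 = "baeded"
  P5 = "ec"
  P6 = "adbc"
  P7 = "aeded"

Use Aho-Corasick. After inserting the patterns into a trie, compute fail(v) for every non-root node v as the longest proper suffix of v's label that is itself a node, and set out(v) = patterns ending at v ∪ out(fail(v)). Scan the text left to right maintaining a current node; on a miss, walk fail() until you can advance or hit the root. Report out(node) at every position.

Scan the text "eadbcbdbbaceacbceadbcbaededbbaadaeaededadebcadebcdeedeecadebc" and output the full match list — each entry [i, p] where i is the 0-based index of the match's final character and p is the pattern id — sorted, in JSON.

Build automaton:
Trie nodes:
  n0 'ε': a→1 b→10 e→6
  n1 'a': d→2 e→26
  n2 'ad': b→24 e→3
  n3 'ade': b→4
  n4 'adeb': c→5
  n5 'adebc': ·  ←P0
  n6 'e': a→7 c→23
  n7 'ea': c→8
  n8 'eac': b→9
  n9 'eacb': ·  ←P1
  n10 'b': a→18 b→11 d→13
  n11 'bb': a→12
  n12 'bba': ·  ←P2
  n13 'bd': b→14
  n14 'bdb': d→15
  n15 'bdbd': c→16
  n16 'bdbdc': d→17
  n17 'bdbdcd': ·  ←P3
  n18 'ba': e→19
  n19 'bae': d→20
  n20 'baed': e→21
  n21 'baede': d→22
  n22 'baeded': ·  ←P4
  n23 'ec': ·  ←P5
  n24 'adb': c→25
  n25 'adbc': ·  ←P6
  n26 'ae': d→27
  n27 'aed': e→28
  n28 'aede': d→29
  n29 'aeded': ·  ←P7

Failure links (BFS by depth):
  fail(1) 'a': from fail(0)=0 chase 'a': 0 ⇒ 0;  out=∅∪out(0)=∅
  fail(6) 'e': from fail(0)=0 chase 'e': 0 ⇒ 0;  out=∅∪out(0)=∅
  fail(10) 'b': from fail(0)=0 chase 'b': 0 ⇒ 0;  out=∅∪out(0)=∅
  fail(2) 'ad': from fail(1)=0 chase 'd': 0 ⇒ 0;  out=∅∪out(0)=∅
  fail(7) 'ea': from fail(6)=0 chase 'a': 0 ⇒ 1;  out=∅∪out(1)=∅
  fail(11) 'bb': from fail(10)=0 chase 'b': 0 ⇒ 10;  out=∅∪out(10)=∅
  fail(13) 'bd': from fail(10)=0 chase 'd': 0 ⇒ 0;  out=∅∪out(0)=∅
  fail(18) 'ba': from fail(10)=0 chase 'a': 0 ⇒ 1;  out=∅∪out(1)=∅
  fail(23) 'ec': from fail(6)=0 chase 'c': 0 ⇒ 0;  out={5}∪out(0)={5}
  fail(26) 'ae': from fail(1)=0 chase 'e': 0 ⇒ 6;  out=∅∪out(6)=∅
  fail(3) 'ade': from fail(2)=0 chase 'e': 0 ⇒ 6;  out=∅∪out(6)=∅
  fail(8) 'eac': from fail(7)=1 chase 'c': 1→0 ⇒ 0;  out=∅∪out(0)=∅
  fail(12) 'bba': from fail(11)=10 chase 'a': 10 ⇒ 18;  out={2}∪out(18)={2}
  fail(14) 'bdb': from fail(13)=0 chase 'b': 0 ⇒ 10;  out=∅∪out(10)=∅
  fail(19) 'bae': from fail(18)=1 chase 'e': 1 ⇒ 26;  out=∅∪out(26)=∅
  fail(24) 'adb': from fail(2)=0 chase 'b': 0 ⇒ 10;  out=∅∪out(10)=∅
  fail(27) 'aed': from fail(26)=6 chase 'd': 6→0 ⇒ 0;  out=∅∪out(0)=∅
  fail(4) 'adeb': from fail(3)=6 chase 'b': 6→0 ⇒ 10;  out=∅∪out(10)=∅
  fail(9) 'eacb': from fail(8)=0 chase 'b': 0 ⇒ 10;  out={1}∪out(10)={1}
  fail(15) 'bdbd': from fail(14)=10 chase 'd': 10 ⇒ 13;  out=∅∪out(13)=∅
  fail(20) 'baed': from fail(19)=26 chase 'd': 26 ⇒ 27;  out=∅∪out(27)=∅
  fail(25) 'adbc': from fail(24)=10 chase 'c': 10→0 ⇒ 0;  out={6}∪out(0)={6}
  fail(28) 'aede': from fail(27)=0 chase 'e': 0 ⇒ 6;  out=∅∪out(6)=∅
  fail(5) 'adebc': from fail(4)=10 chase 'c': 10→0 ⇒ 0;  out={0}∪out(0)={0}
  fail(16) 'bdbdc': from fail(15)=13 chase 'c': 13→0 ⇒ 0;  out=∅∪out(0)=∅
  fail(21) 'baede': from fail(20)=27 chase 'e': 27 ⇒ 28;  out=∅∪out(28)=∅
  fail(29) 'aeded': from fail(28)=6 chase 'd': 6→0 ⇒ 0;  out={7}∪out(0)={7}
  fail(17) 'bdbdcd': from fail(16)=0 chase 'd': 0 ⇒ 0;  out={3}∪out(0)={3}
  fail(22) 'baeded': from fail(21)=28 chase 'd': 28 ⇒ 29;  out={4}∪out(29)={4,7}

Run:
[0] read 'e'  n0⇒n6
[1] read 'a'  n6⇒n7
[2] read 'd'  n7⇒n2 (via fail)
[3] read 'b'  n2⇒n24
[4] read 'c'  n24⇒n25  ** P6@[1:4]
[5] read 'b'  n25⇒n10 (via fail)
[6] read 'd'  n10⇒n13
[7] read 'b'  n13⇒n14
[8] read 'b'  n14⇒n11 (via fail)
[9] read 'a'  n11⇒n12  ** P2@[7:9]
[10] read 'c'  n12⇒n0 (via fail)
[11] read 'e'  n0⇒n6
[12] read 'a'  n6⇒n7
[13] read 'c'  n7⇒n8
[14] read 'b'  n8⇒n9  ** P1@[11:14]
[15] read 'c'  n9⇒n0 (via fail)
[16] read 'e'  n0⇒n6
[17] read 'a'  n6⇒n7
[18] read 'd'  n7⇒n2 (via fail)
[19] read 'b'  n2⇒n24
[20] read 'c'  n24⇒n25  ** P6@[17:20]
[21] read 'b'  n25⇒n10 (via fail)
[22] read 'a'  n10⇒n18
[23] read 'e'  n18⇒n19
[24] read 'd'  n19⇒n20
[25] read 'e'  n20⇒n21
[26] read 'd'  n21⇒n22  ** P4@[21:26],P7@[22:26]
[27] read 'b'  n22⇒n10 (via fail)
[28] read 'b'  n10⇒n11
[29] read 'a'  n11⇒n12  ** P2@[27:29]
[30] read 'a'  n12⇒n1 (via fail)
[31] read 'd'  n1⇒n2
[32] read 'a'  n2⇒n1 (via fail)
[33] read 'e'  n1⇒n26
[34] read 'a'  n26⇒n7 (via fail)
[35] read 'e'  n7⇒n26 (via fail)
[36] read 'd'  n26⇒n27
[37] read 'e'  n27⇒n28
[38] read 'd'  n28⇒n29  ** P7@[34:38]
[39] read 'a'  n29⇒n1 (via fail)
[40] read 'd'  n1⇒n2
[41] read 'e'  n2⇒n3
[42] read 'b'  n3⇒n4
[43] read 'c'  n4⇒n5  ** P0@[39:43]
[44] read 'a'  n5⇒n1 (via fail)
[45] read 'd'  n1⇒n2
[46] read 'e'  n2⇒n3
[47] read 'b'  n3⇒n4
[48] read 'c'  n4⇒n5  ** P0@[44:48]
[49] read 'd'  n5⇒n0 (via fail)
[50] read 'e'  n0⇒n6
[51] read 'e'  n6⇒n6 (via fail)
[52] read 'd'  n6⇒n0 (via fail)
[53] read 'e'  n0⇒n6
[54] read 'e'  n6⇒n6 (via fail)
[55] read 'c'  n6⇒n23  ** P5@[54:55]
[56] read 'a'  n23⇒n1 (via fail)
[57] read 'd'  n1⇒n2
[58] read 'e'  n2⇒n3
[59] read 'b'  n3⇒n4
[60] read 'c'  n4⇒n5  ** P0@[56:60]

Result: [[4,6],[9,2],[14,1],[20,6],[26,4],[26,7],[29,2],[38,7],[43,0],[48,0],[55,5],[60,0]]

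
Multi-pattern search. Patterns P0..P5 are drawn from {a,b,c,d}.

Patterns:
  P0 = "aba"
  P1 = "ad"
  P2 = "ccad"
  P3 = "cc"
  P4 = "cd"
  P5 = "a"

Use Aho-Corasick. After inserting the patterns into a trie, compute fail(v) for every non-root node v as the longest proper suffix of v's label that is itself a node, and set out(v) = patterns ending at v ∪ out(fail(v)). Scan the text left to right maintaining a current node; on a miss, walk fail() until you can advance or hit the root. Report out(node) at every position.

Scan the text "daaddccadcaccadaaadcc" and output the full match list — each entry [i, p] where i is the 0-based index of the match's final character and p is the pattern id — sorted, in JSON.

Build:
Trie nodes:
  0='ε' goto a→1 c→5
  1='a' goto b→2 d→4  [P5 ends]
  2='ab' goto a→3
  3='aba' goto ·  [P0 ends]
  4='ad' goto ·  [P1 ends]
  5='c' goto c→6 d→9
  6='cc' goto a→7  [P3 ends]
  7='cca' goto d→8
  8='ccad' goto ·  [P2 ends]
  9='cd' goto ·  [P4 ends]

BFS fail/out derivation:
  fail(1) 'a': from fail(0)=0 chase 'a': 0 ⇒ 0;  out={5}∪out(0)={5}
  fail(5) 'c': from fail(0)=0 chase 'c': 0 ⇒ 0;  out=∅∪out(0)=∅
  fail(2) 'ab': from fail(1)=0 chase 'b': 0 ⇒ 0;  out=∅∪out(0)=∅
  fail(4) 'ad': from fail(1)=0 chase 'd': 0 ⇒ 0;  out={1}∪out(0)={1}
  fail(6) 'cc': from fail(5)=0 chase 'c': 0 ⇒ 5;  out={3}∪out(5)={3}
  fail(9) 'cd': from fail(5)=0 chase 'd': 0 ⇒ 0;  out={4}∪out(0)={4}
  fail(3) 'aba': from fail(2)=0 chase 'a': 0 ⇒ 1;  out={0}∪out(1)={0,5}
  fail(7) 'cca': from fail(6)=5 chase 'a': 5→0 ⇒ 1;  out=∅∪out(1)={5}
  fail(8) 'ccad': from fail(7)=1 chase 'd': 1 ⇒ 4;  out={2}∪out(4)={1,2}

Scan:
i=0 'd': node 0→0
i=1 'a': node 0→1  emit P5@[1:1]
i=2 'a': node 1→1 (via fail)  emit P5@[2:2]
i=3 'd': node 1→4  emit P1@[2:3]
i=4 'd': node 4→0 (via fail)
i=5 'c': node 0→5
i=6 'c': node 5→6  emit P3@[5:6]
i=7 'a': node 6→7  emit P5@[7:7]
i=8 'd': node 7→8  emit P1@[7:8],P2@[5:8]
i=9 'c': node 8→5 (via fail)
i=10 'a': node 5→1 (via fail)  emit P5@[10:10]
i=11 'c': node 1→5 (via fail)
i=12 'c': node 5→6  emit P3@[11:12]
i=13 'a': node 6→7  emit P5@[13:13]
i=14 'd': node 7→8  emit P1@[13:14],P2@[11:14]
i=15 'a': node 8→1 (via fail)  emit P5@[15:15]
i=16 'a': node 1→1 (via fail)  emit P5@[16:16]
i=17 'a': node 1→1 (via fail)  emit P5@[17:17]
i=18 'd': node 1→4  emit P1@[17:18]
i=19 'c': node 4→5 (via fail)
i=20 'c': node 5→6  emit P3@[19:20]

Result: [[1,5],[2,5],[3,1],[6,3],[7,5],[8,1],[8,2],[10,5],[12,3],[13,5],[14,1],[14,2],[15,5],[16,5],[17,5],[18,1],[20,3]]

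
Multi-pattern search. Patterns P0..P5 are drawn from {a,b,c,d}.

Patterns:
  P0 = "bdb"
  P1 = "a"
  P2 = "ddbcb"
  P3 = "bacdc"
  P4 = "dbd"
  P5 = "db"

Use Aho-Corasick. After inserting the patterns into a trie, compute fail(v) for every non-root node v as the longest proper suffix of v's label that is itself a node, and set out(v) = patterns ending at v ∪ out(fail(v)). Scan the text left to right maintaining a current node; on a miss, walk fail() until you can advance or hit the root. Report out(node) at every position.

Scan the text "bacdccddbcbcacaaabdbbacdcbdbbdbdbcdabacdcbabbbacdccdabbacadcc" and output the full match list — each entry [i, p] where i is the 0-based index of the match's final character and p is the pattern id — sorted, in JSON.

Build:
Trie nodes:
  n0 'ε': a→4 b→1 d→5
  n1 'b': a→10 d→2
  n2 'bd': b→3
  n3 'bdb': ·  ←P0
  n4 'a': ·  ←P1
  n5 'd': b→14 d→6
  n6 'dd': b→7
  n7 'ddb': c→8
  n8 'ddbc': b→9
  n9 'ddbcb': ·  ←P2
  n10 'ba': c→11
  n11 'bac': d→12
  n12 'bacd': c→13
  n13 'bacdc': ·  ←P3
  n14 'db': d→15  ←P5
  n15 'dbd': ·  ←P4

BFS fail/out derivation:
  n1('b'): parent n0 fail=0; on 'b' 0 → fail=0;  out ∅∪∅=∅
  n4('a'): parent n0 fail=0; on 'a' 0 → fail=0;  out {1}∪∅={1}
  n5('d'): parent n0 fail=0; on 'd' 0 → fail=0;  out ∅∪∅=∅
  n2('bd'): parent n1 fail=0; on 'd' 0 → fail=5;  out ∅∪∅=∅
  n6('dd'): parent n5 fail=0; on 'd' 0 → fail=5;  out ∅∪∅=∅
  n10('ba'): parent n1 fail=0; on 'a' 0 → fail=4;  out ∅∪{1}={1}
  n14('db'): parent n5 fail=0; on 'b' 0 → fail=1;  out {5}∪∅={5}
  n3('bdb'): parent n2 fail=5; on 'b' 5 → fail=14;  out {0}∪{5}={0,5}
  n7('ddb'): parent n6 fail=5; on 'b' 5 → fail=14;  out ∅∪{5}={5}
  n11('bac'): parent n10 fail=4; on 'c' 4→0 → fail=0;  out ∅∪∅=∅
  n15('dbd'): parent n14 fail=1; on 'd' 1 → fail=2;  out {4}∪∅={4}
  n8('ddbc'): parent n7 fail=14; on 'c' 14→1→0 → fail=0;  out ∅∪∅=∅
  n12('bacd'): parent n11 fail=0; on 'd' 0 → fail=5;  out ∅∪∅=∅
  n9('ddbcb'): parent n8 fail=0; on 'b' 0 → fail=1;  out {2}∪∅={2}
  n13('bacdc'): parent n12 fail=5; on 'c' 5→0 → fail=0;  out {3}∪∅={3}

Text stream:
[0] read 'b'  n0⇒n1
[1] read 'a'  n1⇒n10  emit P1@[1:1]
[2] read 'c'  n10⇒n11
[3] read 'd'  n11⇒n12
[4] read 'c'  n12⇒n13  emit P3@[0:4]
[5] read 'c'  n13⇒n0 ·f
[6] read 'd'  n0⇒n5
[7] read 'd'  n5⇒n6
[8] read 'b'  n6⇒n7  emit P5@[7:8]
[9] read 'c'  n7⇒n8
[10] read 'b'  n8⇒n9  emit P2@[6:10]
[11] read 'c'  n9⇒n0 ·f
[12] read 'a'  n0⇒n4  emit P1@[12:12]
[13] read 'c'  n4⇒n0 ·f
[14] read 'a'  n0⇒n4  emit P1@[14:14]
[15] read 'a'  n4⇒n4 ·f  emit P1@[15:15]
[16] read 'a'  n4⇒n4 ·f  emit P1@[16:16]
[17] read 'b'  n4⇒n1 ·f
[18] read 'd'  n1⇒n2
[19] read 'b'  n2⇒n3  emit P0@[17:19],P5@[18:19]
[20] read 'b'  n3⇒n1 ·f
[21] read 'a'  n1⇒n10  emit P1@[21:21]
[22] read 'c'  n10⇒n11
[23] read 'd'  n11⇒n12
[24] read 'c'  n12⇒n13  emit P3@[20:24]
[25] read 'b'  n13⇒n1 ·f
[26] read 'd'  n1⇒n2
[27] read 'b'  n2⇒n3  emit P0@[25:27],P5@[26:27]
[28] read 'b'  n3⇒n1 ·f
[29] read 'd'  n1⇒n2
[30] read 'b'  n2⇒n3  emit P0@[28:30],P5@[29:30]
[31] read 'd'  n3⇒n15 ·f  emit P4@[29:31]
[32] read 'b'  n15⇒n3 ·f  emit P0@[30:32],P5@[31:32]
[33] read 'c'  n3⇒n0 ·f
[34] read 'd'  n0⇒n5
[35] read 'a'  n5⇒n4 ·f  emit P1@[35:35]
[36] read 'b'  n4⇒n1 ·f
[37] read 'a'  n1⇒n10  emit P1@[37:37]
[38] read 'c'  n10⇒n11
[39] read 'd'  n11⇒n12
[40] read 'c'  n12⇒n13  emit P3@[36:40]
[41] read 'b'  n13⇒n1 ·f
[42] read 'a'  n1⇒n10  emit P1@[42:42]
[43] read 'b'  n10⇒n1 ·f
[44] read 'b'  n1⇒n1 ·f
[45] read 'b'  n1⇒n1 ·f
[46] read 'a'  n1⇒n10  emit P1@[46:46]
[47] read 'c'  n10⇒n11
[48] read 'd'  n11⇒n12
[49] read 'c'  n12⇒n13  emit P3@[45:49]
[50] read 'c'  n13⇒n0 ·f
[51] read 'd'  n0⇒n5
[52] read 'a'  n5⇒n4 ·f  emit P1@[52:52]
[53] read 'b'  n4⇒n1 ·f
[54] read 'b'  n1⇒n1 ·f
[55] read 'a'  n1⇒n10  emit P1@[55:55]
[56] read 'c'  n10⇒n11
[57] read 'a'  n11⇒n4 ·f  emit P1@[57:57]
[58] read 'd'  n4⇒n5 ·f
[59] read 'c'  n5⇒n0 ·f
[60] read 'c'  n0⇒n0

All matches (sorted): [[1,1],[4,3],[8,5],[10,2],[12,1],[14,1],[15,1],[16,1],[19,0],[19,5],[21,1],[24,3],[27,0],[27,5],[30,0],[30,5],[31,4],[32,0],[32,5],[35,1],[37,1],[40,3],[42,1],[46,1],[49,3],[52,1],[55,1],[57,1]]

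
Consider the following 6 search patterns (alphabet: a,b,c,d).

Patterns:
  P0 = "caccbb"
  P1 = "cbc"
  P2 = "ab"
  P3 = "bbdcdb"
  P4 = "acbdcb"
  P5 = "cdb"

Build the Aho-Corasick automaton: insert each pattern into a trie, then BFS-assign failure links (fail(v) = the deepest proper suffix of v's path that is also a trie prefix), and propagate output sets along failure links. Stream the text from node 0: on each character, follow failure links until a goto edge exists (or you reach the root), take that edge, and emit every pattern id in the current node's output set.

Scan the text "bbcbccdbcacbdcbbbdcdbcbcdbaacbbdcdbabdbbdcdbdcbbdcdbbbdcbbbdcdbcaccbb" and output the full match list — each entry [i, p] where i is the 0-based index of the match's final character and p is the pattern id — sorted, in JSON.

Construct AC machine:
Trie (insert patterns):
  n0 'ε': a→9 b→11 c→1
  n1 'c': a→2 b→7 d→22
  n2 'ca': c→3
  n3 'cac': c→4
  n4 'cacc': b→5
  n5 'caccb': b→6
  n6 'caccbb': ·  ←P0
  n7 'cb': c→8
  n8 'cbc': ·  ←P1
  n9 'a': b→10 c→17
  n10 'ab': ·  ←P2
  n11 'b': b→12
  n12 'bb': d→13
  n13 'bbd': c→14
  n14 'bbdc': d→15
  n15 'bbdcd': b→16
  n16 'bbdcdb': ·  ←P3
  n17 'ac': b→18
  n18 'acb': d→19
  n19 'acbd': c→20
  n20 'acbdc': b→21
  n21 'acbdcb': ·  ←P4
  n22 'cd': b→23
  n23 'cdb': ·  ←P5

Failure links (BFS by depth):
  n1('c'): parent n0 fail=0; on 'c' 0 → fail=0;  out ∅∪∅=∅
  n9('a'): parent n0 fail=0; on 'a' 0 → fail=0;  out ∅∪∅=∅
  n11('b'): parent n0 fail=0; on 'b' 0 → fail=0;  out ∅∪∅=∅
  n2('ca'): parent n1 fail=0; on 'a' 0 → fail=9;  out ∅∪∅=∅
  n7('cb'): parent n1 fail=0; on 'b' 0 → fail=11;  out ∅∪∅=∅
  n10('ab'): parent n9 fail=0; on 'b' 0 → fail=11;  out {2}∪∅={2}
  n12('bb'): parent n11 fail=0; on 'b' 0 → fail=11;  out ∅∪∅=∅
  n17('ac'): parent n9 fail=0; on 'c' 0 → fail=1;  out ∅∪∅=∅
  n22('cd'): parent n1 fail=0; on 'd' 0 → fail=0;  out ∅∪∅=∅
  n3('cac'): parent n2 fail=9; on 'c' 9 → fail=17;  out ∅∪∅=∅
  n8('cbc'): parent n7 fail=11; on 'c' 11→0 → fail=1;  out {1}∪∅={1}
  n13('bbd'): parent n12 fail=11; on 'd' 11→0 → fail=0;  out ∅∪∅=∅
  n18('acb'): parent n17 fail=1; on 'b' 1 → fail=7;  out ∅∪∅=∅
  n23('cdb'): parent n22 fail=0; on 'b' 0 → fail=11;  out {5}∪∅={5}
  n4('cacc'): parent n3 fail=17; on 'c' 17→1→0 → fail=1;  out ∅∪∅=∅
  n14('bbdc'): parent n13 fail=0; on 'c' 0 → fail=1;  out ∅∪∅=∅
  n19('acbd'): parent n18 fail=7; on 'd' 7→11→0 → fail=0;  out ∅∪∅=∅
  n5('caccb'): parent n4 fail=1; on 'b' 1 → fail=7;  out ∅∪∅=∅
  n15('bbdcd'): parent n14 fail=1; on 'd' 1 → fail=22;  out ∅∪∅=∅
  n20('acbdc'): parent n19 fail=0; on 'c' 0 → fail=1;  out ∅∪∅=∅
  n6('caccbb'): parent n5 fail=7; on 'b' 7→11 → fail=12;  out {0}∪∅={0}
  n16('bbdcdb'): parent n15 fail=22; on 'b' 22 → fail=23;  out {3}∪{5}={3,5}
  n21('acbdcb'): parent n20 fail=1; on 'b' 1 → fail=7;  out {4}∪∅={4}

Text stream:
i=0 'b': node 0→11
i=1 'b': node 11→12
i=2 'c': node 12→1 (via fail)
i=3 'b': node 1→7
i=4 'c': node 7→8  → match P1@[2:4]
i=5 'c': node 8→1 (via fail)
i=6 'd': node 1→22
i=7 'b': node 22→23  → match P5@[5:7]
i=8 'c': node 23→1 (via fail)
i=9 'a': node 1→2
i=10 'c': node 2→3
i=11 'b': node 3→18 (via fail)
i=12 'd': node 18→19
i=13 'c': node 19→20
i=14 'b': node 20→21  → match P4@[9:14]
i=15 'b': node 21→12 (via fail)
i=16 'b': node 12→12 (via fail)
i=17 'd': node 12→13
i=18 'c': node 13→14
i=19 'd': node 14→15
i=20 'b': node 15→16  → match P3@[15:20],P5@[18:20]
i=21 'c': node 16→1 (via fail)
i=22 'b': node 1→7
i=23 'c': node 7→8  → match P1@[21:23]
i=24 'd': node 8→22 (via fail)
i=25 'b': node 22→23  → match P5@[23:25]
i=26 'a': node 23→9 (via fail)
i=27 'a': node 9→9 (via fail)
i=28 'c': node 9→17
i=29 'b': node 17→18
i=30 'b': node 18→12 (via fail)
i=31 'd': node 12→13
i=32 'c': node 13→14
i=33 'd': node 14→15
i=34 'b': node 15→16  → match P3@[29:34],P5@[32:34]
i=35 'a': node 16→9 (via fail)
i=36 'b': node 9→10  → match P2@[35:36]
i=37 'd': node 10→0 (via fail)
i=38 'b': node 0→11
i=39 'b': node 11→12
i=40 'd': node 12→13
i=41 'c': node 13→14
i=42 'd': node 14→15
i=43 'b': node 15→16  → match P3@[38:43],P5@[41:43]
i=44 'd': node 16→0 (via fail)
i=45 'c': node 0→1
i=46 'b': node 1→7
i=47 'b': node 7→12 (via fail)
i=48 'd': node 12→13
i=49 'c': node 13→14
i=50 'd': node 14→15
i=51 'b': node 15→16  → match P3@[46:51],P5@[49:51]
i=52 'b': node 16→12 (via fail)
i=53 'b': node 12→12 (via fail)
i=54 'd': node 12→13
i=55 'c': node 13→14
i=56 'b': node 14→7 (via fail)
i=57 'b': node 7→12 (via fail)
i=58 'b': node 12→12 (via fail)
i=59 'd': node 12→13
i=60 'c': node 13→14
i=61 'd': node 14→15
i=62 'b': node 15→16  → match P3@[57:62],P5@[60:62]
i=63 'c': node 16→1 (via fail)
i=64 'a': node 1→2
i=65 'c': node 2→3
i=66 'c': node 3→4
i=67 'b': node 4→5
i=68 'b': node 5→6  → match P0@[63:68]

Matches: [[4,1],[7,5],[14,4],[20,3],[20,5],[23,1],[25,5],[34,3],[34,5],[36,2],[43,3],[43,5],[51,3],[51,5],[62,3],[62,5],[68,0]]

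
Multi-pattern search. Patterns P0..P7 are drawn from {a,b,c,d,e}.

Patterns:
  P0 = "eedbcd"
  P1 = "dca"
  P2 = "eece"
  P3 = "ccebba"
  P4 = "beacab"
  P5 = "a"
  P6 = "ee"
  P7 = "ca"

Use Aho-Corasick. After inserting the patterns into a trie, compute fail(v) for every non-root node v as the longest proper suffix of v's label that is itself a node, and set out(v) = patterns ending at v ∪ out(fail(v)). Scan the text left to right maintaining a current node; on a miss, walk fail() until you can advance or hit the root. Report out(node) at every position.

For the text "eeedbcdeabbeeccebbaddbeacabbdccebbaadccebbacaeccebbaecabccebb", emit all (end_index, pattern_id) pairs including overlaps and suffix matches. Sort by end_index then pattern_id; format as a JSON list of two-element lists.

Build:
Trie nodes:
  n0 'ε': a→24 b→18 c→12 d→7 e→1
  n1 'e': e→2
  n2 'ee': c→10 d→3  ←P6
  n3 'eed': b→4
  n4 'eedb': c→5
  n5 'eedbc': d→6
  n6 'eedbcd': ·  ←P0
  n7 'd': c→8
  n8 'dc': a→9
  n9 'dca': ·  ←P1
  n10 'eec': e→11
  n11 'eece': ·  ←P2
  n12 'c': a→25 c→13
  n13 'cc': e→14
  n14 'cce': b→15
  n15 'cceb': b→16
  n16 'ccebb': a→17
  n17 'ccebba': ·  ←P3
  n18 'b': e→19
  n19 'be': a→20
  n20 'bea': c→21
  n21 'beac': a→22
  n22 'beaca': b→23
  n23 'beacab': ·  ←P4
  n24 'a': ·  ←P5
  n25 'ca': ·  ←P7

BFS fail/out derivation:
  fail(1) 'e': from fail(0)=0 chase 'e': 0 ⇒ 0;  out=∅∪out(0)=∅
  fail(7) 'd': from fail(0)=0 chase 'd': 0 ⇒ 0;  out=∅∪out(0)=∅
  fail(12) 'c': from fail(0)=0 chase 'c': 0 ⇒ 0;  out=∅∪out(0)=∅
  fail(18) 'b': from fail(0)=0 chase 'b': 0 ⇒ 0;  out=∅∪out(0)=∅
  fail(24) 'a': from fail(0)=0 chase 'a': 0 ⇒ 0;  out={5}∪out(0)={5}
  fail(2) 'ee': from fail(1)=0 chase 'e': 0 ⇒ 1;  out={6}∪out(1)={6}
  fail(8) 'dc': from fail(7)=0 chase 'c': 0 ⇒ 12;  out=∅∪out(12)=∅
  fail(13) 'cc': from fail(12)=0 chase 'c': 0 ⇒ 12;  out=∅∪out(12)=∅
  fail(19) 'be': from fail(18)=0 chase 'e': 0 ⇒ 1;  out=∅∪out(1)=∅
  fail(25) 'ca': from fail(12)=0 chase 'a': 0 ⇒ 24;  out={7}∪out(24)={5,7}
  fail(3) 'eed': from fail(2)=1 chase 'd': 1→0 ⇒ 7;  out=∅∪out(7)=∅
  fail(9) 'dca': from fail(8)=12 chase 'a': 12 ⇒ 25;  out={1}∪out(25)={1,5,7}
  fail(10) 'eec': from fail(2)=1 chase 'c': 1→0 ⇒ 12;  out=∅∪out(12)=∅
  fail(14) 'cce': from fail(13)=12 chase 'e': 12→0 ⇒ 1;  out=∅∪out(1)=∅
  fail(20) 'bea': from fail(19)=1 chase 'a': 1→0 ⇒ 24;  out=∅∪out(24)={5}
  fail(4) 'eedb': from fail(3)=7 chase 'b': 7→0 ⇒ 18;  out=∅∪out(18)=∅
  fail(11) 'eece': from fail(10)=12 chase 'e': 12→0 ⇒ 1;  out={2}∪out(1)={2}
  fail(15) 'cceb': from fail(14)=1 chase 'b': 1→0 ⇒ 18;  out=∅∪out(18)=∅
  fail(21) 'beac': from fail(20)=24 chase 'c': 24→0 ⇒ 12;  out=∅∪out(12)=∅
  fail(5) 'eedbc': from fail(4)=18 chase 'c': 18→0 ⇒ 12;  out=∅∪out(12)=∅
  fail(16) 'ccebb': from fail(15)=18 chase 'b': 18→0 ⇒ 18;  out=∅∪out(18)=∅
  fail(22) 'beaca': from fail(21)=12 chase 'a': 12 ⇒ 25;  out=∅∪out(25)={5,7}
  fail(6) 'eedbcd': from fail(5)=12 chase 'd': 12→0 ⇒ 7;  out={0}∪out(7)={0}
  fail(17) 'ccebba': from fail(16)=18 chase 'a': 18→0 ⇒ 24;  out={3}∪out(24)={3,5}
  fail(23) 'beacab': from fail(22)=25 chase 'b': 25→24→0 ⇒ 18;  out={4}∪out(18)={4}

Run:
pos 0 'e': at 1
pos 1 'e': at 2  → match P6@[0:1]
pos 2 'e': at 2 ·f  → match P6@[1:2]
pos 3 'd': at 3
pos 4 'b': at 4
pos 5 'c': at 5
pos 6 'd': at 6  → match P0@[1:6]
pos 7 'e': at 1 ·f
pos 8 'a': at 24 ·f  → match P5@[8:8]
pos 9 'b': at 18 ·f
pos 10 'b': at 18 ·f
pos 11 'e': at 19
pos 12 'e': at 2 ·f  → match P6@[11:12]
pos 13 'c': at 10
pos 14 'c': at 13 ·f
pos 15 'e': at 14
pos 16 'b': at 15
pos 17 'b': at 16
pos 18 'a': at 17  → match P3@[13:18],P5@[18:18]
pos 19 'd': at 7 ·f
pos 20 'd': at 7 ·f
pos 21 'b': at 18 ·f
pos 22 'e': at 19
pos 23 'a': at 20  → match P5@[23:23]
pos 24 'c': at 21
pos 25 'a': at 22  → match P5@[25:25],P7@[24:25]
pos 26 'b': at 23  → match P4@[21:26]
pos 27 'b': at 18 ·f
pos 28 'd': at 7 ·f
pos 29 'c': at 8
pos 30 'c': at 13 ·f
pos 31 'e': at 14
pos 32 'b': at 15
pos 33 'b': at 16
pos 34 'a': at 17  → match P3@[29:34],P5@[34:34]
pos 35 'a': at 24 ·f  → match P5@[35:35]
pos 36 'd': at 7 ·f
pos 37 'c': at 8
pos 38 'c': at 13 ·f
pos 39 'e': at 14
pos 40 'b': at 15
pos 41 'b': at 16
pos 42 'a': at 17  → match P3@[37:42],P5@[42:42]
pos 43 'c': at 12 ·f
pos 44 'a': at 25  → match P5@[44:44],P7@[43:44]
pos 45 'e': at 1 ·f
pos 46 'c': at 12 ·f
pos 47 'c': at 13
pos 48 'e': at 14
pos 49 'b': at 15
pos 50 'b': at 16
pos 51 'a': at 17  → match P3@[46:51],P5@[51:51]
pos 52 'e': at 1 ·f
pos 53 'c': at 12 ·f
pos 54 'a': at 25  → match P5@[54:54],P7@[53:54]
pos 55 'b': at 18 ·f
pos 56 'c': at 12 ·f
pos 57 'c': at 13
pos 58 'e': at 14
pos 59 'b': at 15
pos 60 'b': at 16

Matches: [[1,6],[2,6],[6,0],[8,5],[12,6],[18,3],[18,5],[23,5],[25,5],[25,7],[26,4],[34,3],[34,5],[35,5],[42,3],[42,5],[44,5],[44,7],[51,3],[51,5],[54,5],[54,7]]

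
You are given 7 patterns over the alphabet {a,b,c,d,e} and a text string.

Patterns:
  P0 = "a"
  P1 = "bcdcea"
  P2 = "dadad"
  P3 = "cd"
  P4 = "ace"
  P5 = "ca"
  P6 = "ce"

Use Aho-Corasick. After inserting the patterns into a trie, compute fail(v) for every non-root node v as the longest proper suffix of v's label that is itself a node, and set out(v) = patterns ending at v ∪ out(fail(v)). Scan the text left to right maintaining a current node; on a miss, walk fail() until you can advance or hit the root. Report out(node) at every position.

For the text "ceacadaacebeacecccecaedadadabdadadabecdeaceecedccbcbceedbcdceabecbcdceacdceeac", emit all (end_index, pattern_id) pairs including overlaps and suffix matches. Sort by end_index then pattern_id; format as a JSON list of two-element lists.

Build:
Trie (insert patterns):
  n0 'ε': a→1 b→2 c→13 d→8
  n1 'a': c→15  [P0 ends]
  n2 'b': c→3
  n3 'bc': d→4
  n4 'bcd': c→5
  n5 'bcdc': e→6
  n6 'bcdce': a→7
  n7 'bcdcea': ·  [P1 ends]
  n8 'd': a→9
  n9 'da': d→10
  n10 'dad': a→11
  n11 'dada': d→12
  n12 'dadad': ·  [P2 ends]
  n13 'c': a→17 d→14 e→18
  n14 'cd': ·  [P3 ends]
  n15 'ac': e→16
  n16 'ace': ·  [P4 ends]
  n17 'ca': ·  [P5 ends]
  n18 'ce': ·  [P6 ends]

BFS fail/out derivation:
  fail(1) 'a': from fail(0)=0 chase 'a': 0 ⇒ 0;  out={0}∪out(0)={0}
  fail(2) 'b': from fail(0)=0 chase 'b': 0 ⇒ 0;  out=∅∪out(0)=∅
  fail(8) 'd': from fail(0)=0 chase 'd': 0 ⇒ 0;  out=∅∪out(0)=∅
  fail(13) 'c': from fail(0)=0 chase 'c': 0 ⇒ 0;  out=∅∪out(0)=∅
  fail(3) 'bc': from fail(2)=0 chase 'c': 0 ⇒ 13;  out=∅∪out(13)=∅
  fail(9) 'da': from fail(8)=0 chase 'a': 0 ⇒ 1;  out=∅∪out(1)={0}
  fail(14) 'cd': from fail(13)=0 chase 'd': 0 ⇒ 8;  out={3}∪out(8)={3}
  fail(15) 'ac': from fail(1)=0 chase 'c': 0 ⇒ 13;  out=∅∪out(13)=∅
  fail(17) 'ca': from fail(13)=0 chase 'a': 0 ⇒ 1;  out={5}∪out(1)={0,5}
  fail(18) 'ce': from fail(13)=0 chase 'e': 0 ⇒ 0;  out={6}∪out(0)={6}
  fail(4) 'bcd': from fail(3)=13 chase 'd': 13 ⇒ 14;  out=∅∪out(14)={3}
  fail(10) 'dad': from fail(9)=1 chase 'd': 1→0 ⇒ 8;  out=∅∪out(8)=∅
  fail(16) 'ace': from fail(15)=13 chase 'e': 13 ⇒ 18;  out={4}∪out(18)={4,6}
  fail(5) 'bcdc': from fail(4)=14 chase 'c': 14→8→0 ⇒ 13;  out=∅∪out(13)=∅
  fail(11) 'dada': from fail(10)=8 chase 'a': 8 ⇒ 9;  out=∅∪out(9)={0}
  fail(6) 'bcdce': from fail(5)=13 chase 'e': 13 ⇒ 18;  out=∅∪out(18)={6}
  fail(12) 'dadad': from fail(11)=9 chase 'd': 9 ⇒ 10;  out={2}∪out(10)={2}
  fail(7) 'bcdcea': from fail(6)=18 chase 'a': 18→0 ⇒ 1;  out={1}∪out(1)={0,1}

Text stream:
pos 0 'c': at 13
pos 1 'e': at 18  → match P6@[0:1]
pos 2 'a': at 1 (via fail)  → match P0@[2:2]
pos 3 'c': at 15
pos 4 'a': at 17 (via fail)  → match P0@[4:4],P5@[3:4]
pos 5 'd': at 8 (via fail)
pos 6 'a': at 9  → match P0@[6:6]
pos 7 'a': at 1 (via fail)  → match P0@[7:7]
pos 8 'c': at 15
pos 9 'e': at 16  → match P4@[7:9],P6@[8:9]
pos 10 'b': at 2 (via fail)
pos 11 'e': at 0 (via fail)
pos 12 'a': at 1  → match P0@[12:12]
pos 13 'c': at 15
pos 14 'e': at 16  → match P4@[12:14],P6@[13:14]
pos 15 'c': at 13 (via fail)
pos 16 'c': at 13 (via fail)
pos 17 'c': at 13 (via fail)
pos 18 'e': at 18  → match P6@[17:18]
pos 19 'c': at 13 (via fail)
pos 20 'a': at 17  → match P0@[20:20],P5@[19:20]
pos 21 'e': at 0 (via fail)
pos 22 'd': at 8
pos 23 'a': at 9  → match P0@[23:23]
pos 24 'd': at 10
pos 25 'a': at 11  → match P0@[25:25]
pos 26 'd': at 12  → match P2@[22:26]
pos 27 'a': at 11 (via fail)  → match P0@[27:27]
pos 28 'b': at 2 (via fail)
pos 29 'd': at 8 (via fail)
pos 30 'a': at 9  → match P0@[30:30]
pos 31 'd': at 10
pos 32 'a': at 11  → match P0@[32:32]
pos 33 'd': at 12  → match P2@[29:33]
pos 34 'a': at 11 (via fail)  → match P0@[34:34]
pos 35 'b': at 2 (via fail)
pos 36 'e': at 0 (via fail)
pos 37 'c': at 13
pos 38 'd': at 14  → match P3@[37:38]
pos 39 'e': at 0 (via fail)
pos 40 'a': at 1  → match P0@[40:40]
pos 41 'c': at 15
pos 42 'e': at 16  → match P4@[40:42],P6@[41:42]
pos 43 'e': at 0 (via fail)
pos 44 'c': at 13
pos 45 'e': at 18  → match P6@[44:45]
pos 46 'd': at 8 (via fail)
pos 47 'c': at 13 (via fail)
pos 48 'c': at 13 (via fail)
pos 49 'b': at 2 (via fail)
pos 50 'c': at 3
pos 51 'b': at 2 (via fail)
pos 52 'c': at 3
pos 53 'e': at 18 (via fail)  → match P6@[52:53]
pos 54 'e': at 0 (via fail)
pos 55 'd': at 8
pos 56 'b': at 2 (via fail)
pos 57 'c': at 3
pos 58 'd': at 4  → match P3@[57:58]
pos 59 'c': at 5
pos 60 'e': at 6  → match P6@[59:60]
pos 61 'a': at 7  → match P0@[61:61],P1@[56:61]
pos 62 'b': at 2 (via fail)
pos 63 'e': at 0 (via fail)
pos 64 'c': at 13
pos 65 'b': at 2 (via fail)
pos 66 'c': at 3
pos 67 'd': at 4  → match P3@[66:67]
pos 68 'c': at 5
pos 69 'e': at 6  → match P6@[68:69]
pos 70 'a': at 7  → match P0@[70:70],P1@[65:70]
pos 71 'c': at 15 (via fail)
pos 72 'd': at 14 (via fail)  → match P3@[71:72]
pos 73 'c': at 13 (via fail)
pos 74 'e': at 18  → match P6@[73:74]
pos 75 'e': at 0 (via fail)
pos 76 'a': at 1  → match P0@[76:76]
pos 77 'c': at 15

Result: [[1,6],[2,0],[4,0],[4,5],[6,0],[7,0],[9,4],[9,6],[12,0],[14,4],[14,6],[18,6],[20,0],[20,5],[23,0],[25,0],[26,2],[27,0],[30,0],[32,0],[33,2],[34,0],[38,3],[40,0],[42,4],[42,6],[45,6],[53,6],[58,3],[60,6],[61,0],[61,1],[67,3],[69,6],[70,0],[70,1],[72,3],[74,6],[76,0]]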